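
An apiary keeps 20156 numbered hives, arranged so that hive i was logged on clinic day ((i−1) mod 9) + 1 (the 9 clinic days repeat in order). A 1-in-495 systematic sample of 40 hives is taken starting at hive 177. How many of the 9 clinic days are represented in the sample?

1

Consecutive selections differ by k = 495, so their clinic day numbers differ by 495 mod 9 = 0.
gcd(495, 9) = 9, so the sample visits 9/9 = 1 distinct residues mod 9.
Start 177 is clinic day 6; the clinic days hit are 6.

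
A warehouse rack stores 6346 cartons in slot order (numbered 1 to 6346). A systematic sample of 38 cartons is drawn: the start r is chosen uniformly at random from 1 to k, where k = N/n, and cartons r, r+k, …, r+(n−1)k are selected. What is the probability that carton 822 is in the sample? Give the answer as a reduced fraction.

k = 6346/38 = 167.
Carton 822 is selected iff r ≡ 822 (mod 167); exactly one such r in {1,…,167}.
Inclusion probability = 1/167.

1/167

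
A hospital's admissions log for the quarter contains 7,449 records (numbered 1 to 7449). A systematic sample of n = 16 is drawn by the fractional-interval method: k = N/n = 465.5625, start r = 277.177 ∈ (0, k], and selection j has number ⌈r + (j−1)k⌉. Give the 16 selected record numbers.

j=1: r + 0k = 277.177 → ⌈·⌉ = 278
j=2: r + 1k = 742.7395 → ⌈·⌉ = 743
j=3: r + 2k = 1208.302 → ⌈·⌉ = 1209
j=4: r + 3k = 1673.8645 → ⌈·⌉ = 1674
j=5: r + 4k = 2139.427 → ⌈·⌉ = 2140
j=6: r + 5k = 2604.9895 → ⌈·⌉ = 2605
j=7: r + 6k = 3070.552 → ⌈·⌉ = 3071
j=8: r + 7k = 3536.1145 → ⌈·⌉ = 3537
j=9: r + 8k = 4001.677 → ⌈·⌉ = 4002
j=10: r + 9k = 4467.2395 → ⌈·⌉ = 4468
j=11: r + 10k = 4932.802 → ⌈·⌉ = 4933
j=12: r + 11k = 5398.3645 → ⌈·⌉ = 5399
j=13: r + 12k = 5863.927 → ⌈·⌉ = 5864
j=14: r + 13k = 6329.4895 → ⌈·⌉ = 6330
j=15: r + 14k = 6795.052 → ⌈·⌉ = 6796
j=16: r + 15k = 7260.6145 → ⌈·⌉ = 7261

278, 743, 1209, 1674, 2140, 2605, 3071, 3537, 4002, 4468, 4933, 5399, 5864, 6330, 6796, 7261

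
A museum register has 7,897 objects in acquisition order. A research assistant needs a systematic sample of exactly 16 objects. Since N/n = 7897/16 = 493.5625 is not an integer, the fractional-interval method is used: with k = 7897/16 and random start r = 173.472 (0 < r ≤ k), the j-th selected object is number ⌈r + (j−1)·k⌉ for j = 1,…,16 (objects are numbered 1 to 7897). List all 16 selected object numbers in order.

j=1: r + 0k = 173.472 → ⌈·⌉ = 174
j=2: r + 1k = 667.0345 → ⌈·⌉ = 668
j=3: r + 2k = 1160.597 → ⌈·⌉ = 1161
j=4: r + 3k = 1654.1595 → ⌈·⌉ = 1655
j=5: r + 4k = 2147.722 → ⌈·⌉ = 2148
j=6: r + 5k = 2641.2845 → ⌈·⌉ = 2642
j=7: r + 6k = 3134.847 → ⌈·⌉ = 3135
j=8: r + 7k = 3628.4095 → ⌈·⌉ = 3629
j=9: r + 8k = 4121.972 → ⌈·⌉ = 4122
j=10: r + 9k = 4615.5345 → ⌈·⌉ = 4616
j=11: r + 10k = 5109.097 → ⌈·⌉ = 5110
j=12: r + 11k = 5602.6595 → ⌈·⌉ = 5603
j=13: r + 12k = 6096.222 → ⌈·⌉ = 6097
j=14: r + 13k = 6589.7845 → ⌈·⌉ = 6590
j=15: r + 14k = 7083.347 → ⌈·⌉ = 7084
j=16: r + 15k = 7576.9095 → ⌈·⌉ = 7577

174, 668, 1161, 1655, 2148, 2642, 3135, 3629, 4122, 4616, 5110, 5603, 6097, 6590, 7084, 7577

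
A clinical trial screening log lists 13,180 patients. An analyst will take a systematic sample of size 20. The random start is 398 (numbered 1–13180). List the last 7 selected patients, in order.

8965, 9624, 10283, 10942, 11601, 12260, 12919

k = N/n = 13180/20 = 659
14th selection = 398 + 13×659 = 8965
15th: 8965 + 659 = 9624
16th: 9624 + 659 = 10283
17th: 10283 + 659 = 10942
18th: 10942 + 659 = 11601
19th: 11601 + 659 = 12260
20th: 12260 + 659 = 12919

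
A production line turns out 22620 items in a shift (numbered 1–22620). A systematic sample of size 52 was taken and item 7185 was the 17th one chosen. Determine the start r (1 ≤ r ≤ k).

225

k = 22620/52 = 435
r = 7185 − (17−1)×435 = 7185 − 6960 = 225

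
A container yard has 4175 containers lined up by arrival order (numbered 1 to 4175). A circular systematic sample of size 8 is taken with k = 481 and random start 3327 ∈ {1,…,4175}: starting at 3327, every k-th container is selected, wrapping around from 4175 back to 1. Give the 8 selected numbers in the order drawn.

3327, 3808, 114, 595, 1076, 1557, 2038, 2519

Selection 1: 3327
Selection 2: 3327 + 481 = 3808
Selection 3: 3808 + 481 = 4289 → 4289 − 4175 = 114
Selection 4: 114 + 481 = 595
Selection 5: 595 + 481 = 1076
Selection 6: 1076 + 481 = 1557
Selection 7: 1557 + 481 = 2038
Selection 8: 2038 + 481 = 2519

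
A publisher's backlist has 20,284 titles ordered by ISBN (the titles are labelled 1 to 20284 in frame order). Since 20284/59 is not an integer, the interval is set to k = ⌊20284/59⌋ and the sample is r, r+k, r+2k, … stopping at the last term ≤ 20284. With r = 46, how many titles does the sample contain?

60

k = ⌊20284/59⌋ = 343
Achieved size = ⌊(20284 − 46)/343⌋ + 1 = ⌊20238/343⌋ + 1 = 59 + 1 = 60
(last selection: 46 + 59×343 = 20283 ≤ 20284; next would be 20626 > 20284)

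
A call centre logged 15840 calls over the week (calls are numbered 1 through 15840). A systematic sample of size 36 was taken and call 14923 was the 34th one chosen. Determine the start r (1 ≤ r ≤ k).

403

k = 15840/36 = 440
r = 14923 − (34−1)×440 = 14923 − 14520 = 403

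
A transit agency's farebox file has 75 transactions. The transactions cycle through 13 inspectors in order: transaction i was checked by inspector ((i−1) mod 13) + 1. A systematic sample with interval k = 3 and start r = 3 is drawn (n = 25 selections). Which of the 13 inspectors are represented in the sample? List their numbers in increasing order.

1, 2, 3, 4, 5, 6, 7, 8, 9, 10, 11, 12, 13

Consecutive selections differ by k = 3, so their inspector numbers differ by 3 mod 13 = 3.
gcd(3, 13) = 1, so the sample visits 13/1 = 13 distinct residues mod 13.
Start 3 is inspector 3; the inspectors hit are 1, 2, 3, 4, 5, 6, 7, 8, 9, 10, 11, 12, 13.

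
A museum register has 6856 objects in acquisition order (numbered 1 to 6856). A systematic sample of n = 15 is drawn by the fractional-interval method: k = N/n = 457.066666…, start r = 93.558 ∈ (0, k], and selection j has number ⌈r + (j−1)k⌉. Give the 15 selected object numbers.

j=1: r + 0k = 93.558 → ⌈·⌉ = 94
j=2: r + 1k = 550.624666… → ⌈·⌉ = 551
j=3: r + 2k = 1007.691333… → ⌈·⌉ = 1008
j=4: r + 3k = 1464.758 → ⌈·⌉ = 1465
j=5: r + 4k = 1921.824666… → ⌈·⌉ = 1922
j=6: r + 5k = 2378.891333… → ⌈·⌉ = 2379
j=7: r + 6k = 2835.958 → ⌈·⌉ = 2836
j=8: r + 7k = 3293.024666… → ⌈·⌉ = 3294
j=9: r + 8k = 3750.091333… → ⌈·⌉ = 3751
j=10: r + 9k = 4207.158 → ⌈·⌉ = 4208
j=11: r + 10k = 4664.224666… → ⌈·⌉ = 4665
j=12: r + 11k = 5121.291333… → ⌈·⌉ = 5122
j=13: r + 12k = 5578.358 → ⌈·⌉ = 5579
j=14: r + 13k = 6035.424666… → ⌈·⌉ = 6036
j=15: r + 14k = 6492.491333… → ⌈·⌉ = 6493

94, 551, 1008, 1465, 1922, 2379, 2836, 3294, 3751, 4208, 4665, 5122, 5579, 6036, 6493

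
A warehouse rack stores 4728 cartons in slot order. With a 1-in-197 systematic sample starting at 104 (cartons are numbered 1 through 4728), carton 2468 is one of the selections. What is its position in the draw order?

13

k = 197
position = (2468 − 104)/197 + 1 = 2364/197 + 1 = 12 + 1 = 13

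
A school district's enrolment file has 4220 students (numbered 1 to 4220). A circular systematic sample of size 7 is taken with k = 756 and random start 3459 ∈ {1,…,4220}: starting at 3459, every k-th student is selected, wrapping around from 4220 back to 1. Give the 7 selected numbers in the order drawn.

Selection 1: 3459
Selection 2: 3459 + 756 = 4215
Selection 3: 4215 + 756 = 4971 → 4971 − 4220 = 751
Selection 4: 751 + 756 = 1507
Selection 5: 1507 + 756 = 2263
Selection 6: 2263 + 756 = 3019
Selection 7: 3019 + 756 = 3775

3459, 4215, 751, 1507, 2263, 3019, 3775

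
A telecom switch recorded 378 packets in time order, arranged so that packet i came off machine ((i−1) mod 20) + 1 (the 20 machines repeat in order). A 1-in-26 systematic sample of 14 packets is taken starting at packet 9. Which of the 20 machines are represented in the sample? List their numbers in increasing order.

1, 3, 5, 7, 9, 11, 13, 15, 17, 19

Consecutive selections differ by k = 26, so their machine numbers differ by 26 mod 20 = 6.
gcd(26, 20) = 2, so the sample visits 20/2 = 10 distinct residues mod 20.
Start 9 is machine 9; the machines hit are 1, 3, 5, 7, 9, 11, 13, 15, 17, 19.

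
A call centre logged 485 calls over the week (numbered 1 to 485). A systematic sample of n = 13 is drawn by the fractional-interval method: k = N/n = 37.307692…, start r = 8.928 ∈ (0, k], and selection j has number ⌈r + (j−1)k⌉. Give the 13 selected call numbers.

j=1: r + 0k = 8.928 → ⌈·⌉ = 9
j=2: r + 1k = 46.235692… → ⌈·⌉ = 47
j=3: r + 2k = 83.543384… → ⌈·⌉ = 84
j=4: r + 3k = 120.851076… → ⌈·⌉ = 121
j=5: r + 4k = 158.158769… → ⌈·⌉ = 159
j=6: r + 5k = 195.466461… → ⌈·⌉ = 196
j=7: r + 6k = 232.774153… → ⌈·⌉ = 233
j=8: r + 7k = 270.081846… → ⌈·⌉ = 271
j=9: r + 8k = 307.389538… → ⌈·⌉ = 308
j=10: r + 9k = 344.697230… → ⌈·⌉ = 345
j=11: r + 10k = 382.004923… → ⌈·⌉ = 383
j=12: r + 11k = 419.312615… → ⌈·⌉ = 420
j=13: r + 12k = 456.620307… → ⌈·⌉ = 457

9, 47, 84, 121, 159, 196, 233, 271, 308, 345, 383, 420, 457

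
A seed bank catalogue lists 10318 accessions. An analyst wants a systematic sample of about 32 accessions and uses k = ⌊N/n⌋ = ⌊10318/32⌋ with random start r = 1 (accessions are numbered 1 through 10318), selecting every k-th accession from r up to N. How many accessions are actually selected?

33

k = ⌊10318/32⌋ = 322
Achieved size = ⌊(10318 − 1)/322⌋ + 1 = ⌊10317/322⌋ + 1 = 32 + 1 = 33
(last selection: 1 + 32×322 = 10305 ≤ 10318; next would be 10627 > 10318)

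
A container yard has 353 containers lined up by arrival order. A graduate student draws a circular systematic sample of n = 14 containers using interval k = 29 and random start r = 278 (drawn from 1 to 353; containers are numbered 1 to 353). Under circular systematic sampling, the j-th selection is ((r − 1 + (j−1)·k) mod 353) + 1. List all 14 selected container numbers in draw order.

278, 307, 336, 12, 41, 70, 99, 128, 157, 186, 215, 244, 273, 302

Selection 1: 278
Selection 2: 278 + 29 = 307
Selection 3: 307 + 29 = 336
Selection 4: 336 + 29 = 365 → 365 − 353 = 12
Selection 5: 12 + 29 = 41
Selection 6: 41 + 29 = 70
Selection 7: 70 + 29 = 99
Selection 8: 99 + 29 = 128
Selection 9: 128 + 29 = 157
Selection 10: 157 + 29 = 186
Selection 11: 186 + 29 = 215
Selection 12: 215 + 29 = 244
Selection 13: 244 + 29 = 273
Selection 14: 273 + 29 = 302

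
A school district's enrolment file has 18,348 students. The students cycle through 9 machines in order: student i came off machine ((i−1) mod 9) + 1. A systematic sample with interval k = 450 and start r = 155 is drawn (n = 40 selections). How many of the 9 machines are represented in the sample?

Consecutive selections differ by k = 450, so their machine numbers differ by 450 mod 9 = 0.
gcd(450, 9) = 9, so the sample visits 9/9 = 1 distinct residues mod 9.
Start 155 is machine 2; the machines hit are 2.

1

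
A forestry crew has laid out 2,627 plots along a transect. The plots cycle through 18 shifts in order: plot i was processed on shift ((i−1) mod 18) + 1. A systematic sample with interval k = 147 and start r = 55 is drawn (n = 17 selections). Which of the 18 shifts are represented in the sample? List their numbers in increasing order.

1, 4, 7, 10, 13, 16

Consecutive selections differ by k = 147, so their shift numbers differ by 147 mod 18 = 3.
gcd(147, 18) = 3, so the sample visits 18/3 = 6 distinct residues mod 18.
Start 55 is shift 1; the shifts hit are 1, 4, 7, 10, 13, 16.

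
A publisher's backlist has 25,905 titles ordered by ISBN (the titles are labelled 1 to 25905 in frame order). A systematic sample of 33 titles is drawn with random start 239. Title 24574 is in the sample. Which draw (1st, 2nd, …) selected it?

32

k = 25905/33 = 785
position = (24574 − 239)/785 + 1 = 24335/785 + 1 = 31 + 1 = 32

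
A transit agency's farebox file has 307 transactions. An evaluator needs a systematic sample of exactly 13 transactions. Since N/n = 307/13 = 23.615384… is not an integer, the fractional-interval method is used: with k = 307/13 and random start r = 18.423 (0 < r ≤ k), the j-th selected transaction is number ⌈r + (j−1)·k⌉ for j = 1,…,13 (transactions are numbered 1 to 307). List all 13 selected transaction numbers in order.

19, 43, 66, 90, 113, 137, 161, 184, 208, 231, 255, 279, 302

j=1: r + 0k = 18.423 → ⌈·⌉ = 19
j=2: r + 1k = 42.038384… → ⌈·⌉ = 43
j=3: r + 2k = 65.653769… → ⌈·⌉ = 66
j=4: r + 3k = 89.269153… → ⌈·⌉ = 90
j=5: r + 4k = 112.884538… → ⌈·⌉ = 113
j=6: r + 5k = 136.499923… → ⌈·⌉ = 137
j=7: r + 6k = 160.115307… → ⌈·⌉ = 161
j=8: r + 7k = 183.730692… → ⌈·⌉ = 184
j=9: r + 8k = 207.346076… → ⌈·⌉ = 208
j=10: r + 9k = 230.961461… → ⌈·⌉ = 231
j=11: r + 10k = 254.576846… → ⌈·⌉ = 255
j=12: r + 11k = 278.192230… → ⌈·⌉ = 279
j=13: r + 12k = 301.807615… → ⌈·⌉ = 302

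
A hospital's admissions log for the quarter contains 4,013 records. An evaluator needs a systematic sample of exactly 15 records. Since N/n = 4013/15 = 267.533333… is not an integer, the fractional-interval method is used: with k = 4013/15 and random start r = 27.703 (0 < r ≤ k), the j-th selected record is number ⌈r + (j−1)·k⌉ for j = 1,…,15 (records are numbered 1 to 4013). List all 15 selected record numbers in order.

j=1: r + 0k = 27.703 → ⌈·⌉ = 28
j=2: r + 1k = 295.236333… → ⌈·⌉ = 296
j=3: r + 2k = 562.769666… → ⌈·⌉ = 563
j=4: r + 3k = 830.303 → ⌈·⌉ = 831
j=5: r + 4k = 1097.836333… → ⌈·⌉ = 1098
j=6: r + 5k = 1365.369666… → ⌈·⌉ = 1366
j=7: r + 6k = 1632.903 → ⌈·⌉ = 1633
j=8: r + 7k = 1900.436333… → ⌈·⌉ = 1901
j=9: r + 8k = 2167.969666… → ⌈·⌉ = 2168
j=10: r + 9k = 2435.503 → ⌈·⌉ = 2436
j=11: r + 10k = 2703.036333… → ⌈·⌉ = 2704
j=12: r + 11k = 2970.569666… → ⌈·⌉ = 2971
j=13: r + 12k = 3238.103 → ⌈·⌉ = 3239
j=14: r + 13k = 3505.636333… → ⌈·⌉ = 3506
j=15: r + 14k = 3773.169666… → ⌈·⌉ = 3774

28, 296, 563, 831, 1098, 1366, 1633, 1901, 2168, 2436, 2704, 2971, 3239, 3506, 3774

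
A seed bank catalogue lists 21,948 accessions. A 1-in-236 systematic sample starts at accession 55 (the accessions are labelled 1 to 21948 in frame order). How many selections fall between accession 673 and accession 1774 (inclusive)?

k = 236
First selection ≥ 673: 55 + ⌈(673−55)/236⌉·236 = 55 + 3×236 = 763
Last selection ≤ 1774: 55 + ⌊(1774−55)/236⌋·236 = 55 + 7×236 = 1707
Count = 7 − 3 + 1 = 5

5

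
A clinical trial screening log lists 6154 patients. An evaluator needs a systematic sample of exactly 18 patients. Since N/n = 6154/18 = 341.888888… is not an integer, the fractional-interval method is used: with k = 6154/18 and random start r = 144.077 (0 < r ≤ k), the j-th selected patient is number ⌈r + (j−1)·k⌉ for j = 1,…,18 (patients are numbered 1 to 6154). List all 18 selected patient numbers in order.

j=1: r + 0k = 144.077 → ⌈·⌉ = 145
j=2: r + 1k = 485.965888… → ⌈·⌉ = 486
j=3: r + 2k = 827.854777… → ⌈·⌉ = 828
j=4: r + 3k = 1169.743666… → ⌈·⌉ = 1170
j=5: r + 4k = 1511.632555… → ⌈·⌉ = 1512
j=6: r + 5k = 1853.521444… → ⌈·⌉ = 1854
j=7: r + 6k = 2195.410333… → ⌈·⌉ = 2196
j=8: r + 7k = 2537.299222… → ⌈·⌉ = 2538
j=9: r + 8k = 2879.188111… → ⌈·⌉ = 2880
j=10: r + 9k = 3221.077 → ⌈·⌉ = 3222
j=11: r + 10k = 3562.965888… → ⌈·⌉ = 3563
j=12: r + 11k = 3904.854777… → ⌈·⌉ = 3905
j=13: r + 12k = 4246.743666… → ⌈·⌉ = 4247
j=14: r + 13k = 4588.632555… → ⌈·⌉ = 4589
j=15: r + 14k = 4930.521444… → ⌈·⌉ = 4931
j=16: r + 15k = 5272.410333… → ⌈·⌉ = 5273
j=17: r + 16k = 5614.299222… → ⌈·⌉ = 5615
j=18: r + 17k = 5956.188111… → ⌈·⌉ = 5957

145, 486, 828, 1170, 1512, 1854, 2196, 2538, 2880, 3222, 3563, 3905, 4247, 4589, 4931, 5273, 5615, 5957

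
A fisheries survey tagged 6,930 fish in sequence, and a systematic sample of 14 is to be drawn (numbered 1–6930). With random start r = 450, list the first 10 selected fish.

450, 945, 1440, 1935, 2430, 2925, 3420, 3915, 4410, 4905

k = N/n = 6930/14 = 495
fish 1: 450
fish 2: 450 + 495 = 945
fish 3: 945 + 495 = 1440
fish 4: 1440 + 495 = 1935
fish 5: 1935 + 495 = 2430
fish 6: 2430 + 495 = 2925
fish 7: 2925 + 495 = 3420
fish 8: 3420 + 495 = 3915
fish 9: 3915 + 495 = 4410
fish 10: 4410 + 495 = 4905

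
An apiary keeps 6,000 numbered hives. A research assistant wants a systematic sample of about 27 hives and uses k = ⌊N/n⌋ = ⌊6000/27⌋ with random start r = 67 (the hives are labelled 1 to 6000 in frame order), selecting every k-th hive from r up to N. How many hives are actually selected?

27

k = ⌊6000/27⌋ = 222
Achieved size = ⌊(6000 − 67)/222⌋ + 1 = ⌊5933/222⌋ + 1 = 26 + 1 = 27
(last selection: 67 + 26×222 = 5839 ≤ 6000; next would be 6061 > 6000)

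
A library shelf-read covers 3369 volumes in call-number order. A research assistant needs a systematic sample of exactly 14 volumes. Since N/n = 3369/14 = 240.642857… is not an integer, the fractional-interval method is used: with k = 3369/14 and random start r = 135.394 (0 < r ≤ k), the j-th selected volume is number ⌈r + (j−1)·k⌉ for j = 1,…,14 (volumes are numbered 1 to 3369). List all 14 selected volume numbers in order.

j=1: r + 0k = 135.394 → ⌈·⌉ = 136
j=2: r + 1k = 376.036857… → ⌈·⌉ = 377
j=3: r + 2k = 616.679714… → ⌈·⌉ = 617
j=4: r + 3k = 857.322571… → ⌈·⌉ = 858
j=5: r + 4k = 1097.965428… → ⌈·⌉ = 1098
j=6: r + 5k = 1338.608285… → ⌈·⌉ = 1339
j=7: r + 6k = 1579.251142… → ⌈·⌉ = 1580
j=8: r + 7k = 1819.894 → ⌈·⌉ = 1820
j=9: r + 8k = 2060.536857… → ⌈·⌉ = 2061
j=10: r + 9k = 2301.179714… → ⌈·⌉ = 2302
j=11: r + 10k = 2541.822571… → ⌈·⌉ = 2542
j=12: r + 11k = 2782.465428… → ⌈·⌉ = 2783
j=13: r + 12k = 3023.108285… → ⌈·⌉ = 3024
j=14: r + 13k = 3263.751142… → ⌈·⌉ = 3264

136, 377, 617, 858, 1098, 1339, 1580, 1820, 2061, 2302, 2542, 2783, 3024, 3264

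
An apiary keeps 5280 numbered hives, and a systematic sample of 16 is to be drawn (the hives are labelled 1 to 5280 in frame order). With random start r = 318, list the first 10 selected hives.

k = N/n = 5280/16 = 330
hive 1: 318
hive 2: 318 + 330 = 648
hive 3: 648 + 330 = 978
hive 4: 978 + 330 = 1308
hive 5: 1308 + 330 = 1638
hive 6: 1638 + 330 = 1968
hive 7: 1968 + 330 = 2298
hive 8: 2298 + 330 = 2628
hive 9: 2628 + 330 = 2958
hive 10: 2958 + 330 = 3288

318, 648, 978, 1308, 1638, 1968, 2298, 2628, 2958, 3288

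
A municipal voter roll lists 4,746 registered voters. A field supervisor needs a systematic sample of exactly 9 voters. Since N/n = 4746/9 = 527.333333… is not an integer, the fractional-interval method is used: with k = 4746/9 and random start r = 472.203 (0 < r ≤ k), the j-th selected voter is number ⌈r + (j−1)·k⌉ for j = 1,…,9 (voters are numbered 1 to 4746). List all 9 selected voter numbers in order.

473, 1000, 1527, 2055, 2582, 3109, 3637, 4164, 4691

j=1: r + 0k = 472.203 → ⌈·⌉ = 473
j=2: r + 1k = 999.536333… → ⌈·⌉ = 1000
j=3: r + 2k = 1526.869666… → ⌈·⌉ = 1527
j=4: r + 3k = 2054.203 → ⌈·⌉ = 2055
j=5: r + 4k = 2581.536333… → ⌈·⌉ = 2582
j=6: r + 5k = 3108.869666… → ⌈·⌉ = 3109
j=7: r + 6k = 3636.203 → ⌈·⌉ = 3637
j=8: r + 7k = 4163.536333… → ⌈·⌉ = 4164
j=9: r + 8k = 4690.869666… → ⌈·⌉ = 4691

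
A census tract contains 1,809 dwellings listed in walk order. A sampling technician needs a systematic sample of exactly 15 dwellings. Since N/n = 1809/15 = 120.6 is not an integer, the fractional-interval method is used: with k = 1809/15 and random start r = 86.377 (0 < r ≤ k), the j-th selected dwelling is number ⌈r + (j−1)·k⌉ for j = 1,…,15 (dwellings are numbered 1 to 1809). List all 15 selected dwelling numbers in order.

j=1: r + 0k = 86.377 → ⌈·⌉ = 87
j=2: r + 1k = 206.977 → ⌈·⌉ = 207
j=3: r + 2k = 327.577 → ⌈·⌉ = 328
j=4: r + 3k = 448.177 → ⌈·⌉ = 449
j=5: r + 4k = 568.777 → ⌈·⌉ = 569
j=6: r + 5k = 689.377 → ⌈·⌉ = 690
j=7: r + 6k = 809.977 → ⌈·⌉ = 810
j=8: r + 7k = 930.577 → ⌈·⌉ = 931
j=9: r + 8k = 1051.177 → ⌈·⌉ = 1052
j=10: r + 9k = 1171.777 → ⌈·⌉ = 1172
j=11: r + 10k = 1292.377 → ⌈·⌉ = 1293
j=12: r + 11k = 1412.977 → ⌈·⌉ = 1413
j=13: r + 12k = 1533.577 → ⌈·⌉ = 1534
j=14: r + 13k = 1654.177 → ⌈·⌉ = 1655
j=15: r + 14k = 1774.777 → ⌈·⌉ = 1775

87, 207, 328, 449, 569, 690, 810, 931, 1052, 1172, 1293, 1413, 1534, 1655, 1775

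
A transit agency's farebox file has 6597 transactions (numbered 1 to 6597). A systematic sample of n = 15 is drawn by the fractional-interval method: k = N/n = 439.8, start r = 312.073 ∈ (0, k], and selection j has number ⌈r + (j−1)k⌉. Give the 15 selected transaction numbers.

313, 752, 1192, 1632, 2072, 2512, 2951, 3391, 3831, 4271, 4711, 5150, 5590, 6030, 6470

j=1: r + 0k = 312.073 → ⌈·⌉ = 313
j=2: r + 1k = 751.873 → ⌈·⌉ = 752
j=3: r + 2k = 1191.673 → ⌈·⌉ = 1192
j=4: r + 3k = 1631.473 → ⌈·⌉ = 1632
j=5: r + 4k = 2071.273 → ⌈·⌉ = 2072
j=6: r + 5k = 2511.073 → ⌈·⌉ = 2512
j=7: r + 6k = 2950.873 → ⌈·⌉ = 2951
j=8: r + 7k = 3390.673 → ⌈·⌉ = 3391
j=9: r + 8k = 3830.473 → ⌈·⌉ = 3831
j=10: r + 9k = 4270.273 → ⌈·⌉ = 4271
j=11: r + 10k = 4710.073 → ⌈·⌉ = 4711
j=12: r + 11k = 5149.873 → ⌈·⌉ = 5150
j=13: r + 12k = 5589.673 → ⌈·⌉ = 5590
j=14: r + 13k = 6029.473 → ⌈·⌉ = 6030
j=15: r + 14k = 6469.273 → ⌈·⌉ = 6470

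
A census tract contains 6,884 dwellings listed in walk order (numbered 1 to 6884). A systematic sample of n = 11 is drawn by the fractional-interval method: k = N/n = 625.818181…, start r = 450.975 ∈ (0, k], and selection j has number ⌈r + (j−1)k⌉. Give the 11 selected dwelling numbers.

j=1: r + 0k = 450.975 → ⌈·⌉ = 451
j=2: r + 1k = 1076.793181… → ⌈·⌉ = 1077
j=3: r + 2k = 1702.611363… → ⌈·⌉ = 1703
j=4: r + 3k = 2328.429545… → ⌈·⌉ = 2329
j=5: r + 4k = 2954.247727… → ⌈·⌉ = 2955
j=6: r + 5k = 3580.065909… → ⌈·⌉ = 3581
j=7: r + 6k = 4205.884090… → ⌈·⌉ = 4206
j=8: r + 7k = 4831.702272… → ⌈·⌉ = 4832
j=9: r + 8k = 5457.520454… → ⌈·⌉ = 5458
j=10: r + 9k = 6083.338636… → ⌈·⌉ = 6084
j=11: r + 10k = 6709.156818… → ⌈·⌉ = 6710

451, 1077, 1703, 2329, 2955, 3581, 4206, 4832, 5458, 6084, 6710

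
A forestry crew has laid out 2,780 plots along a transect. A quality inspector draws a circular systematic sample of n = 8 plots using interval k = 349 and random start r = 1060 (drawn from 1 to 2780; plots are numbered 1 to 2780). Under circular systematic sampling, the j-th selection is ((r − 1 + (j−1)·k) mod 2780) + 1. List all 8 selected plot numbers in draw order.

Selection 1: 1060
Selection 2: 1060 + 349 = 1409
Selection 3: 1409 + 349 = 1758
Selection 4: 1758 + 349 = 2107
Selection 5: 2107 + 349 = 2456
Selection 6: 2456 + 349 = 2805 → 2805 − 2780 = 25
Selection 7: 25 + 349 = 374
Selection 8: 374 + 349 = 723

1060, 1409, 1758, 2107, 2456, 25, 374, 723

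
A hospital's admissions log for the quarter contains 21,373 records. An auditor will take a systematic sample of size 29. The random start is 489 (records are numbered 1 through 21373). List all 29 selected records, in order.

489, 1226, 1963, 2700, 3437, 4174, 4911, 5648, 6385, 7122, 7859, 8596, 9333, 10070, 10807, 11544, 12281, 13018, 13755, 14492, 15229, 15966, 16703, 17440, 18177, 18914, 19651, 20388, 21125

k = N/n = 21373/29 = 737
record 1: 489
record 2: 489 + 737 = 1226
record 3: 1226 + 737 = 1963
record 4: 1963 + 737 = 2700
record 5: 2700 + 737 = 3437
record 6: 3437 + 737 = 4174
record 7: 4174 + 737 = 4911
record 8: 4911 + 737 = 5648
record 9: 5648 + 737 = 6385
record 10: 6385 + 737 = 7122
record 11: 7122 + 737 = 7859
record 12: 7859 + 737 = 8596
record 13: 8596 + 737 = 9333
record 14: 9333 + 737 = 10070
record 15: 10070 + 737 = 10807
record 16: 10807 + 737 = 11544
record 17: 11544 + 737 = 12281
record 18: 12281 + 737 = 13018
record 19: 13018 + 737 = 13755
record 20: 13755 + 737 = 14492
record 21: 14492 + 737 = 15229
record 22: 15229 + 737 = 15966
record 23: 15966 + 737 = 16703
record 24: 16703 + 737 = 17440
record 25: 17440 + 737 = 18177
record 26: 18177 + 737 = 18914
record 27: 18914 + 737 = 19651
record 28: 19651 + 737 = 20388
record 29: 20388 + 737 = 21125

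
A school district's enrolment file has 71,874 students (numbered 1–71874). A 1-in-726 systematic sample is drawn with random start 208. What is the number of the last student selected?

k = 726
99th selection = r + (99−1)·k = 208 + 98×726 = 208 + 71148 = 71356

71356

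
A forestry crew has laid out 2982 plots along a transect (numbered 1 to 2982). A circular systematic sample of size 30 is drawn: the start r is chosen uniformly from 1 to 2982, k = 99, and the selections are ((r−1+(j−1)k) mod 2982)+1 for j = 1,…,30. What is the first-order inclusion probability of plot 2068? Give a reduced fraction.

5/497

For each position j, as r ranges over 1…2982 the j-th selection hits every plot exactly once, so plot 2068 is selected for exactly 30 of the 2982 starts.
Inclusion probability = 30/2982 = 5/497.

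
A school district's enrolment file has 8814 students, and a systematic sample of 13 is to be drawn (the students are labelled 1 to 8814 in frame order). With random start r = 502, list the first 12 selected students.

k = N/n = 8814/13 = 678
student 1: 502
student 2: 502 + 678 = 1180
student 3: 1180 + 678 = 1858
student 4: 1858 + 678 = 2536
student 5: 2536 + 678 = 3214
student 6: 3214 + 678 = 3892
student 7: 3892 + 678 = 4570
student 8: 4570 + 678 = 5248
student 9: 5248 + 678 = 5926
student 10: 5926 + 678 = 6604
student 11: 6604 + 678 = 7282
student 12: 7282 + 678 = 7960

502, 1180, 1858, 2536, 3214, 3892, 4570, 5248, 5926, 6604, 7282, 7960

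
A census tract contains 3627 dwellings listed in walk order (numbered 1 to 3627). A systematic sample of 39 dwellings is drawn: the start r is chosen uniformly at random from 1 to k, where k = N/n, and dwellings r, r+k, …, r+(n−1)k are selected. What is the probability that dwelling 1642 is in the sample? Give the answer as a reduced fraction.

k = 3627/39 = 93.
Dwelling 1642 is selected iff r ≡ 1642 (mod 93); exactly one such r in {1,…,93}.
Inclusion probability = 1/93.

1/93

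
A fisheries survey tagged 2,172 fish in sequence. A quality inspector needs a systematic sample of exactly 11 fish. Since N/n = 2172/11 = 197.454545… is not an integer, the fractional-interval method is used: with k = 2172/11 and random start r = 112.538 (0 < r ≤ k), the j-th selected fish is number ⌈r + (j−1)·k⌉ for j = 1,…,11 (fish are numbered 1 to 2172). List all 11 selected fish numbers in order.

j=1: r + 0k = 112.538 → ⌈·⌉ = 113
j=2: r + 1k = 309.992545… → ⌈·⌉ = 310
j=3: r + 2k = 507.447090… → ⌈·⌉ = 508
j=4: r + 3k = 704.901636… → ⌈·⌉ = 705
j=5: r + 4k = 902.356181… → ⌈·⌉ = 903
j=6: r + 5k = 1099.810727… → ⌈·⌉ = 1100
j=7: r + 6k = 1297.265272… → ⌈·⌉ = 1298
j=8: r + 7k = 1494.719818… → ⌈·⌉ = 1495
j=9: r + 8k = 1692.174363… → ⌈·⌉ = 1693
j=10: r + 9k = 1889.628909… → ⌈·⌉ = 1890
j=11: r + 10k = 2087.083454… → ⌈·⌉ = 2088

113, 310, 508, 705, 903, 1100, 1298, 1495, 1693, 1890, 2088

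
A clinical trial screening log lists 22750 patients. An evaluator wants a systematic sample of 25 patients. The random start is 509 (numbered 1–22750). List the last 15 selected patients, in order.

k = N/n = 22750/25 = 910
11th selection = 509 + 10×910 = 9609
12th: 9609 + 910 = 10519
13th: 10519 + 910 = 11429
14th: 11429 + 910 = 12339
15th: 12339 + 910 = 13249
16th: 13249 + 910 = 14159
17th: 14159 + 910 = 15069
18th: 15069 + 910 = 15979
19th: 15979 + 910 = 16889
20th: 16889 + 910 = 17799
21st: 17799 + 910 = 18709
22nd: 18709 + 910 = 19619
23rd: 19619 + 910 = 20529
24th: 20529 + 910 = 21439
25th: 21439 + 910 = 22349

9609, 10519, 11429, 12339, 13249, 14159, 15069, 15979, 16889, 17799, 18709, 19619, 20529, 21439, 22349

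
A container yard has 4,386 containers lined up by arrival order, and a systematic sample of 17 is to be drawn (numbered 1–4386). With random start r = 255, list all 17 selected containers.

255, 513, 771, 1029, 1287, 1545, 1803, 2061, 2319, 2577, 2835, 3093, 3351, 3609, 3867, 4125, 4383

k = N/n = 4386/17 = 258
container 1: 255
container 2: 255 + 258 = 513
container 3: 513 + 258 = 771
container 4: 771 + 258 = 1029
container 5: 1029 + 258 = 1287
container 6: 1287 + 258 = 1545
container 7: 1545 + 258 = 1803
container 8: 1803 + 258 = 2061
container 9: 2061 + 258 = 2319
container 10: 2319 + 258 = 2577
container 11: 2577 + 258 = 2835
container 12: 2835 + 258 = 3093
container 13: 3093 + 258 = 3351
container 14: 3351 + 258 = 3609
container 15: 3609 + 258 = 3867
container 16: 3867 + 258 = 4125
container 17: 4125 + 258 = 4383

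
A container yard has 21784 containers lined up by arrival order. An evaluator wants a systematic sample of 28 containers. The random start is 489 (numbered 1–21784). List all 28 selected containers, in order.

k = N/n = 21784/28 = 778
container 1: 489
container 2: 489 + 778 = 1267
container 3: 1267 + 778 = 2045
container 4: 2045 + 778 = 2823
container 5: 2823 + 778 = 3601
container 6: 3601 + 778 = 4379
container 7: 4379 + 778 = 5157
container 8: 5157 + 778 = 5935
container 9: 5935 + 778 = 6713
container 10: 6713 + 778 = 7491
container 11: 7491 + 778 = 8269
container 12: 8269 + 778 = 9047
container 13: 9047 + 778 = 9825
container 14: 9825 + 778 = 10603
container 15: 10603 + 778 = 11381
container 16: 11381 + 778 = 12159
container 17: 12159 + 778 = 12937
container 18: 12937 + 778 = 13715
container 19: 13715 + 778 = 14493
container 20: 14493 + 778 = 15271
container 21: 15271 + 778 = 16049
container 22: 16049 + 778 = 16827
container 23: 16827 + 778 = 17605
container 24: 17605 + 778 = 18383
container 25: 18383 + 778 = 19161
container 26: 19161 + 778 = 19939
container 27: 19939 + 778 = 20717
container 28: 20717 + 778 = 21495

489, 1267, 2045, 2823, 3601, 4379, 5157, 5935, 6713, 7491, 8269, 9047, 9825, 10603, 11381, 12159, 12937, 13715, 14493, 15271, 16049, 16827, 17605, 18383, 19161, 19939, 20717, 21495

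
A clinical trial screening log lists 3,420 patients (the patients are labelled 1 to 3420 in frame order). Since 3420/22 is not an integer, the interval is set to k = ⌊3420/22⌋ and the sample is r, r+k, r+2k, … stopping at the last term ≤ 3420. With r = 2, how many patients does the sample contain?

23

k = ⌊3420/22⌋ = 155
Achieved size = ⌊(3420 − 2)/155⌋ + 1 = ⌊3418/155⌋ + 1 = 22 + 1 = 23
(last selection: 2 + 22×155 = 3412 ≤ 3420; next would be 3567 > 3420)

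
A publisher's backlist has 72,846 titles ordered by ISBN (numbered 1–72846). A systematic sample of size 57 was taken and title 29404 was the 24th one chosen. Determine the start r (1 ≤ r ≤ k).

10

k = 72846/57 = 1278
r = 29404 − (24−1)×1278 = 29404 − 29394 = 10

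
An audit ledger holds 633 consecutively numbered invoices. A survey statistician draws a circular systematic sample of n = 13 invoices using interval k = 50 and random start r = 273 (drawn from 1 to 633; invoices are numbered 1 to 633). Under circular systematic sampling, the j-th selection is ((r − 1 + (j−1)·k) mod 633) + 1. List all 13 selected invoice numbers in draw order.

273, 323, 373, 423, 473, 523, 573, 623, 40, 90, 140, 190, 240

Selection 1: 273
Selection 2: 273 + 50 = 323
Selection 3: 323 + 50 = 373
Selection 4: 373 + 50 = 423
Selection 5: 423 + 50 = 473
Selection 6: 473 + 50 = 523
Selection 7: 523 + 50 = 573
Selection 8: 573 + 50 = 623
Selection 9: 623 + 50 = 673 → 673 − 633 = 40
Selection 10: 40 + 50 = 90
Selection 11: 90 + 50 = 140
Selection 12: 140 + 50 = 190
Selection 13: 190 + 50 = 240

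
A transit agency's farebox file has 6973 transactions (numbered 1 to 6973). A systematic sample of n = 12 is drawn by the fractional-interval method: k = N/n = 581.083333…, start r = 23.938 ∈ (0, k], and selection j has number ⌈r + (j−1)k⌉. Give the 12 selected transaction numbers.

24, 606, 1187, 1768, 2349, 2930, 3511, 4092, 4673, 5254, 5835, 6416

j=1: r + 0k = 23.938 → ⌈·⌉ = 24
j=2: r + 1k = 605.021333… → ⌈·⌉ = 606
j=3: r + 2k = 1186.104666… → ⌈·⌉ = 1187
j=4: r + 3k = 1767.188 → ⌈·⌉ = 1768
j=5: r + 4k = 2348.271333… → ⌈·⌉ = 2349
j=6: r + 5k = 2929.354666… → ⌈·⌉ = 2930
j=7: r + 6k = 3510.438 → ⌈·⌉ = 3511
j=8: r + 7k = 4091.521333… → ⌈·⌉ = 4092
j=9: r + 8k = 4672.604666… → ⌈·⌉ = 4673
j=10: r + 9k = 5253.688 → ⌈·⌉ = 5254
j=11: r + 10k = 5834.771333… → ⌈·⌉ = 5835
j=12: r + 11k = 6415.854666… → ⌈·⌉ = 6416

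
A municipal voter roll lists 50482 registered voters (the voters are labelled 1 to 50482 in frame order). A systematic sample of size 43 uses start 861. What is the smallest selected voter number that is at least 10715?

k = 50482/43 = 1174
Steps past start: ⌈(10715 − 861)/1174⌉ = ⌈9854/1174⌉ = 9
Selected voter: 861 + 9×1174 = 11427

11427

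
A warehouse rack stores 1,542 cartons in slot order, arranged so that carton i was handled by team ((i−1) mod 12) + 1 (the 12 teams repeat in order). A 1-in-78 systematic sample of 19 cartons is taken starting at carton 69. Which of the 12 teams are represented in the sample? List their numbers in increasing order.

3, 9

Consecutive selections differ by k = 78, so their team numbers differ by 78 mod 12 = 6.
gcd(78, 12) = 6, so the sample visits 12/6 = 2 distinct residues mod 12.
Start 69 is team 9; the teams hit are 3, 9.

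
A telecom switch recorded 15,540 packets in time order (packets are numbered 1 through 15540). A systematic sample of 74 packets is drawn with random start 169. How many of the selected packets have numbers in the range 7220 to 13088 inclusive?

28

k = 15540/74 = 210
First selection ≥ 7220: 169 + ⌈(7220−169)/210⌉·210 = 169 + 34×210 = 7309
Last selection ≤ 13088: 169 + ⌊(13088−169)/210⌋·210 = 169 + 61×210 = 12979
Count = 61 − 34 + 1 = 28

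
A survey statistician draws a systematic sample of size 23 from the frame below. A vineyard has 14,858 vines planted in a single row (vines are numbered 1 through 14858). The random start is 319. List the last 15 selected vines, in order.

k = N/n = 14858/23 = 646
9th selection = 319 + 8×646 = 5487
10th: 5487 + 646 = 6133
11th: 6133 + 646 = 6779
12th: 6779 + 646 = 7425
13th: 7425 + 646 = 8071
14th: 8071 + 646 = 8717
15th: 8717 + 646 = 9363
16th: 9363 + 646 = 10009
17th: 10009 + 646 = 10655
18th: 10655 + 646 = 11301
19th: 11301 + 646 = 11947
20th: 11947 + 646 = 12593
21st: 12593 + 646 = 13239
22nd: 13239 + 646 = 13885
23rd: 13885 + 646 = 14531

5487, 6133, 6779, 7425, 8071, 8717, 9363, 10009, 10655, 11301, 11947, 12593, 13239, 13885, 14531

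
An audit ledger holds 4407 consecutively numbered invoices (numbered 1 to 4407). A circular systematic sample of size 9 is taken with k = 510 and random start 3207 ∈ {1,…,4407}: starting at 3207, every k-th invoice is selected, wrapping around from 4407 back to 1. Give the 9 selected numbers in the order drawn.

Selection 1: 3207
Selection 2: 3207 + 510 = 3717
Selection 3: 3717 + 510 = 4227
Selection 4: 4227 + 510 = 4737 → 4737 − 4407 = 330
Selection 5: 330 + 510 = 840
Selection 6: 840 + 510 = 1350
Selection 7: 1350 + 510 = 1860
Selection 8: 1860 + 510 = 2370
Selection 9: 2370 + 510 = 2880

3207, 3717, 4227, 330, 840, 1350, 1860, 2370, 2880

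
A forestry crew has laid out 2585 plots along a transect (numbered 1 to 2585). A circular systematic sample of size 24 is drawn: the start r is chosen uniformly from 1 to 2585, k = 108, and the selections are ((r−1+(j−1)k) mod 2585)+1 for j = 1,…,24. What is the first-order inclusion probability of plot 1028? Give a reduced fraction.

24/2585

For each position j, as r ranges over 1…2585 the j-th selection hits every plot exactly once, so plot 1028 is selected for exactly 24 of the 2585 starts.
Inclusion probability = 24/2585.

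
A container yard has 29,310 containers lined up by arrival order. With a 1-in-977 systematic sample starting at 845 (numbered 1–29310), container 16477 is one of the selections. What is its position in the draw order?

k = 977
position = (16477 − 845)/977 + 1 = 15632/977 + 1 = 16 + 1 = 17

17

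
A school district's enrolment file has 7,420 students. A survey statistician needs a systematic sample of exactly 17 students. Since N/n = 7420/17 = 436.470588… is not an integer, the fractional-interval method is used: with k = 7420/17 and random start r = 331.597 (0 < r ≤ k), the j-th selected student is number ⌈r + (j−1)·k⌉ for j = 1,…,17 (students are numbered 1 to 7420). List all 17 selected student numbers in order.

j=1: r + 0k = 331.597 → ⌈·⌉ = 332
j=2: r + 1k = 768.067588… → ⌈·⌉ = 769
j=3: r + 2k = 1204.538176… → ⌈·⌉ = 1205
j=4: r + 3k = 1641.008764… → ⌈·⌉ = 1642
j=5: r + 4k = 2077.479352… → ⌈·⌉ = 2078
j=6: r + 5k = 2513.949941… → ⌈·⌉ = 2514
j=7: r + 6k = 2950.420529… → ⌈·⌉ = 2951
j=8: r + 7k = 3386.891117… → ⌈·⌉ = 3387
j=9: r + 8k = 3823.361705… → ⌈·⌉ = 3824
j=10: r + 9k = 4259.832294… → ⌈·⌉ = 4260
j=11: r + 10k = 4696.302882… → ⌈·⌉ = 4697
j=12: r + 11k = 5132.773470… → ⌈·⌉ = 5133
j=13: r + 12k = 5569.244058… → ⌈·⌉ = 5570
j=14: r + 13k = 6005.714647… → ⌈·⌉ = 6006
j=15: r + 14k = 6442.185235… → ⌈·⌉ = 6443
j=16: r + 15k = 6878.655823… → ⌈·⌉ = 6879
j=17: r + 16k = 7315.126411… → ⌈·⌉ = 7316

332, 769, 1205, 1642, 2078, 2514, 2951, 3387, 3824, 4260, 4697, 5133, 5570, 6006, 6443, 6879, 7316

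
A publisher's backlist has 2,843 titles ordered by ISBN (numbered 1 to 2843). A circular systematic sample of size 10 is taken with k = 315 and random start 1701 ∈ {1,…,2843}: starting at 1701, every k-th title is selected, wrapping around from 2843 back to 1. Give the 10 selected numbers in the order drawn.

Selection 1: 1701
Selection 2: 1701 + 315 = 2016
Selection 3: 2016 + 315 = 2331
Selection 4: 2331 + 315 = 2646
Selection 5: 2646 + 315 = 2961 → 2961 − 2843 = 118
Selection 6: 118 + 315 = 433
Selection 7: 433 + 315 = 748
Selection 8: 748 + 315 = 1063
Selection 9: 1063 + 315 = 1378
Selection 10: 1378 + 315 = 1693

1701, 2016, 2331, 2646, 118, 433, 748, 1063, 1378, 1693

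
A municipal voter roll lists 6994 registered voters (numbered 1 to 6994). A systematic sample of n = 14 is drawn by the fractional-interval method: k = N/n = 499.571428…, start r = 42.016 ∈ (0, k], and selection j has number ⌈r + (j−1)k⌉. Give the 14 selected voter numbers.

j=1: r + 0k = 42.016 → ⌈·⌉ = 43
j=2: r + 1k = 541.587428… → ⌈·⌉ = 542
j=3: r + 2k = 1041.158857… → ⌈·⌉ = 1042
j=4: r + 3k = 1540.730285… → ⌈·⌉ = 1541
j=5: r + 4k = 2040.301714… → ⌈·⌉ = 2041
j=6: r + 5k = 2539.873142… → ⌈·⌉ = 2540
j=7: r + 6k = 3039.444571… → ⌈·⌉ = 3040
j=8: r + 7k = 3539.016 → ⌈·⌉ = 3540
j=9: r + 8k = 4038.587428… → ⌈·⌉ = 4039
j=10: r + 9k = 4538.158857… → ⌈·⌉ = 4539
j=11: r + 10k = 5037.730285… → ⌈·⌉ = 5038
j=12: r + 11k = 5537.301714… → ⌈·⌉ = 5538
j=13: r + 12k = 6036.873142… → ⌈·⌉ = 6037
j=14: r + 13k = 6536.444571… → ⌈·⌉ = 6537

43, 542, 1042, 1541, 2041, 2540, 3040, 3540, 4039, 4539, 5038, 5538, 6037, 6537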